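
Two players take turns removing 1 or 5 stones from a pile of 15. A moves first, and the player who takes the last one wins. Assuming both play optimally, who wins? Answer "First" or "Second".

First

Positions where the player to move wins (W) vs loses (L):
i:   0  1  2  3  4  5  6  7  8  9 10 11 12 13 14 15
     L  W  L  W  L  W  L  W  L  W  L  W  L  W  L  W
Position 15 is W, so the first player wins.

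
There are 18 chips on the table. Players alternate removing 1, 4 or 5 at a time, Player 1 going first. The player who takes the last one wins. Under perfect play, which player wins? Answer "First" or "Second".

Second

Mark each pile size as W (mover wins) or L (mover loses):
i:   0  1  2  3  4  5  6  7  8  9 10 11 12 13 14 15 16 17 18
     L  W  L  W  W  W  W  W  L  W  L  W  W  W  W  W  L  W  L
Position 18 is L, so the second player wins.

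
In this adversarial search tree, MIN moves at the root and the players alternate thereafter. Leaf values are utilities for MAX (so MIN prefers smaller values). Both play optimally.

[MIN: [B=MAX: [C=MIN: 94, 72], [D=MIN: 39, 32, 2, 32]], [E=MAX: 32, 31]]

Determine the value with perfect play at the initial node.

C (MIN): min(94, 72) = 72
D (MIN): min(39, 32, 2, 32) = 2
B (MAX): max(72, 2) = 72
E (MAX): max(32, 31) = 32
Root (MIN): min(72, 32) = 32

32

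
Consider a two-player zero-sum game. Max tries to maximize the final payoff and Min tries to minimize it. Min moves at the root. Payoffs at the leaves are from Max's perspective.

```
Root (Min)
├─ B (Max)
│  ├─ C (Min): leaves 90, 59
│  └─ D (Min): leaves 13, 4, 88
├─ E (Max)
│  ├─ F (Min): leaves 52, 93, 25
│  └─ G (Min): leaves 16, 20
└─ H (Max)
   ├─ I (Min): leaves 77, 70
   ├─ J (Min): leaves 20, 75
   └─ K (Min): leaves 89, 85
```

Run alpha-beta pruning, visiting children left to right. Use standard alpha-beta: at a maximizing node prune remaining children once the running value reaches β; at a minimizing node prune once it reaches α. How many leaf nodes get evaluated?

9

C [α=-∞,β=+∞]: v=59
D [α=59,β=+∞]: v=13 after child 1 ≤ α → α-cutoff, skip 2
B [α=-∞,β=+∞]: v=59
F [α=-∞,β=59]: v=25
G [α=25,β=59]: v=16 after child 1 ≤ α → α-cutoff, skip 1
E [α=-∞,β=59]: v=25
I [α=-∞,β=25]: v=70
H [α=-∞,β=25]: v=70 after child 1 ≥ β → β-cutoff, skip 2
Root [α=-∞,β=+∞]: v=25
Leaves evaluated: 9 of 16.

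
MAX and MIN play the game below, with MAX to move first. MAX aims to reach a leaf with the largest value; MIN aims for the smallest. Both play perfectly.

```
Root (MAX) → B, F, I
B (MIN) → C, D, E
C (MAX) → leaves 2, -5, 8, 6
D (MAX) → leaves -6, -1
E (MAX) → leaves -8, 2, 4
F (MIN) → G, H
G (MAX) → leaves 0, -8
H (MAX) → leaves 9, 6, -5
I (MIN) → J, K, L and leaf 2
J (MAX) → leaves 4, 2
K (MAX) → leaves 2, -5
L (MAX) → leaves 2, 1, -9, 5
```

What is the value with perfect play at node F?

0

G: max(0, -8) = 0
H: max(9, 6, -5) = 9
F: min(0, 9) = 0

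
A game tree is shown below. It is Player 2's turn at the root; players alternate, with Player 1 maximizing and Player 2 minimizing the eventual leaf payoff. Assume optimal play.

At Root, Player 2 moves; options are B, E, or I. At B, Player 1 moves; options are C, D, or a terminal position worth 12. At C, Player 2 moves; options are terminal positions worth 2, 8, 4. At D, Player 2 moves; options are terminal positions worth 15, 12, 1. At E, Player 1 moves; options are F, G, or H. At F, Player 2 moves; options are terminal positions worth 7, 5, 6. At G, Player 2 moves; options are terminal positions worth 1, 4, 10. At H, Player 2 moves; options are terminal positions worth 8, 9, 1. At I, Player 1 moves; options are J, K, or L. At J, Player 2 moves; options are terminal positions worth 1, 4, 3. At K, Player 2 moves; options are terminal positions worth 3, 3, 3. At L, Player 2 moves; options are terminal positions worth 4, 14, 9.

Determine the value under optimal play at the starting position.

4

C (Player 2): min(2, 8, 4) = 2
D (Player 2): min(15, 12, 1) = 1
B (Player 1): max(2, 1, 12) = 12
F (Player 2): min(7, 5, 6) = 5
G (Player 2): min(1, 4, 10) = 1
H (Player 2): min(8, 9, 1) = 1
E (Player 1): max(5, 1, 1) = 5
J (Player 2): min(1, 4, 3) = 1
K (Player 2): min(3, 3, 3) = 3
L (Player 2): min(4, 14, 9) = 4
I (Player 1): max(1, 3, 4) = 4
Root (Player 2): min(12, 5, 4) = 4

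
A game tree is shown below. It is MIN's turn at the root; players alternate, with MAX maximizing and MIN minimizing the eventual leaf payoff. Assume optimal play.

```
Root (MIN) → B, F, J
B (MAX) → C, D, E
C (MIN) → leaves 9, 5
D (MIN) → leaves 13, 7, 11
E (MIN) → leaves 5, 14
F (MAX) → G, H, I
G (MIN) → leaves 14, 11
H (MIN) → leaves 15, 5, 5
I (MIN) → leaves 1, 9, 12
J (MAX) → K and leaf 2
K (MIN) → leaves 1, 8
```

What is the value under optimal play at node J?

2

K: min(1, 8) = 1
J: max(1, 2) = 2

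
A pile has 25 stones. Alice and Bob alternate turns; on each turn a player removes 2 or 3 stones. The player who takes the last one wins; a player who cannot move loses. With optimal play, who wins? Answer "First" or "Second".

Second

Positions where the player to move wins (W) vs loses (L):
i:   0  1  2  3  4  5  6  7  8  9 10 11 12 13 14 15 16 17 18 19 20 21 22 23 24 25
     L  L  W  W  W  L  L  W  W  W  L  L  W  W  W  L  L  W  W  W  L  L  W  W  W  L
Position 25 is L, so the second player wins.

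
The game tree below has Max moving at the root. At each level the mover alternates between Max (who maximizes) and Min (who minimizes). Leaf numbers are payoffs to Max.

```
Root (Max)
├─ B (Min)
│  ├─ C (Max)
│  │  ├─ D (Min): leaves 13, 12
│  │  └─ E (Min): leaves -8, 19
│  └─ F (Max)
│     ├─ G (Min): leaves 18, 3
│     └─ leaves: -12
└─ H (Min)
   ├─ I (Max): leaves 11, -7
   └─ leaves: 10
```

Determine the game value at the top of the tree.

D (Min): min(13, 12) = 12
E (Min): min(-8, 19) = -8
C (Max): max(12, -8) = 12
G (Min): min(18, 3) = 3
F (Max): max(3, -12) = 3
B (Min): min(12, 3) = 3
I (Max): max(11, -7) = 11
H (Min): min(11, 10) = 10
Root (Max): max(3, 10) = 10

10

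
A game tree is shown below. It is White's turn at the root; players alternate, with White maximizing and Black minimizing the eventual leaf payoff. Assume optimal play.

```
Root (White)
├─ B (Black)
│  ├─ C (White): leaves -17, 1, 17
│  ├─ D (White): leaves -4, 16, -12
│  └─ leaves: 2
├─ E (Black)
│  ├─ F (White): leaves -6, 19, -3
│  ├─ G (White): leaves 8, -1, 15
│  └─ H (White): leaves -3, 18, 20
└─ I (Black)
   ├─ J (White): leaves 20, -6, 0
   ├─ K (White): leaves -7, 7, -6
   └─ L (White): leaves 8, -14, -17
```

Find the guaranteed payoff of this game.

15

C (White): max(-17, 1, 17) = 17
D (White): max(-4, 16, -12) = 16
B (Black): min(17, 16, 2) = 2
F (White): max(-6, 19, -3) = 19
G (White): max(8, -1, 15) = 15
H (White): max(-3, 18, 20) = 20
E (Black): min(19, 15, 20) = 15
J (White): max(20, -6, 0) = 20
K (White): max(-7, 7, -6) = 7
L (White): max(8, -14, -17) = 8
I (Black): min(20, 7, 8) = 7
Root (White): max(2, 15, 7) = 15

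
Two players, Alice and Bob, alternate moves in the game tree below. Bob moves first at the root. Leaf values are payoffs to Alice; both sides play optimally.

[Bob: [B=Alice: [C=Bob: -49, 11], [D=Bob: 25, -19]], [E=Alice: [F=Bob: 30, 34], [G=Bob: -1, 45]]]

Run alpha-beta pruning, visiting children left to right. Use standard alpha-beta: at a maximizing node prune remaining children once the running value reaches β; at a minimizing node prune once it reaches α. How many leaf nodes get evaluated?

6

C [α=-∞,β=+∞]: v=-49
D [α=-49,β=+∞]: v=-19
B [α=-∞,β=+∞]: v=-19
F [α=-∞,β=-19]: v=30
E [α=-∞,β=-19]: v=30 after child 1 ≥ β → β-cutoff, skip 1
Root [α=-∞,β=+∞]: v=-19
Leaves evaluated: 6 of 8.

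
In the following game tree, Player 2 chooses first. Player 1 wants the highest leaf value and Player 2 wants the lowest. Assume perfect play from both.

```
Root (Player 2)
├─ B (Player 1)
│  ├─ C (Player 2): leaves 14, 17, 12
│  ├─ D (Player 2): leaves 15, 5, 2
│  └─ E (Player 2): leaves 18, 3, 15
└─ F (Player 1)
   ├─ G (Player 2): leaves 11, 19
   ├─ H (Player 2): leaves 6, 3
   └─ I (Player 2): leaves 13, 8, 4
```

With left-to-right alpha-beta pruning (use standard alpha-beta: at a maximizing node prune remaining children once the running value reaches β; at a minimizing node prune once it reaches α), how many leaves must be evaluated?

12

C [α=-∞,β=+∞]: v=12
D [α=12,β=+∞]: v=5 after child 2 ≤ α → α-cutoff, skip 1
E [α=12,β=+∞]: v=3 after child 2 ≤ α → α-cutoff, skip 1
B [α=-∞,β=+∞]: v=12
G [α=-∞,β=12]: v=11
H [α=11,β=12]: v=6 after child 1 ≤ α → α-cutoff, skip 1
I [α=11,β=12]: v=8 after child 2 ≤ α → α-cutoff, skip 1
F [α=-∞,β=12]: v=11
Root [α=-∞,β=+∞]: v=11
Leaves evaluated: 12 of 16.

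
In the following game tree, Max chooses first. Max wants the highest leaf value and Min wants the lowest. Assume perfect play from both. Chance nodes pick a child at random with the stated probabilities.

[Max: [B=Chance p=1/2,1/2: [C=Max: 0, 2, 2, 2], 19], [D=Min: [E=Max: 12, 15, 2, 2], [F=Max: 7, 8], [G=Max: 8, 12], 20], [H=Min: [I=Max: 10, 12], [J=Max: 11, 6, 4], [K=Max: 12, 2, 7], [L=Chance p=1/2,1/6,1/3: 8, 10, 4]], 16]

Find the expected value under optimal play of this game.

C (Max): max(0, 2, 2, 2) = 2
B (Chance): 1/2·2 + 1/2·19 = 10.5
E (Max): max(12, 15, 2, 2) = 15
F (Max): max(7, 8) = 8
G (Max): max(8, 12) = 12
D (Min): min(15, 8, 12, 20) = 8
I (Max): max(10, 12) = 12
J (Max): max(11, 6, 4) = 11
K (Max): max(12, 2, 7) = 12
L (Chance): 1/2·8 + 1/6·10 + 1/3·4 = 7
H (Min): min(12, 11, 12, 7) = 7
Root (Max): max(10.5, 8, 7, 16) = 16

16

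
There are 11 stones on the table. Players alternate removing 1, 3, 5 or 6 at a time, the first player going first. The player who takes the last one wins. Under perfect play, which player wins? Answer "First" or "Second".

Compute winning (W) and losing (L) positions by backward induction:
i:   0  1  2  3  4  5  6  7  8  9 10 11
     L  W  L  W  L  W  W  W  W  W  W  L
Position 11 is L, so the second player wins.

Second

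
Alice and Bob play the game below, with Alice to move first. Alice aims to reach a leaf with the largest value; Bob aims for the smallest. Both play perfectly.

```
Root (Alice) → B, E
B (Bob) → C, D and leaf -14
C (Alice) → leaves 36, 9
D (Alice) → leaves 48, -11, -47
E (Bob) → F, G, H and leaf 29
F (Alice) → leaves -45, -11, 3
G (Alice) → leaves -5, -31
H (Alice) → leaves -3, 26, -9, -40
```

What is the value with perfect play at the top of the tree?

-5

C (Alice): max(36, 9) = 36
D (Alice): max(48, -11, -47) = 48
B (Bob): min(36, 48, -14) = -14
F (Alice): max(-45, -11, 3) = 3
G (Alice): max(-5, -31) = -5
H (Alice): max(-3, 26, -9, -40) = 26
E (Bob): min(3, -5, 26, 29) = -5
Root (Alice): max(-14, -5) = -5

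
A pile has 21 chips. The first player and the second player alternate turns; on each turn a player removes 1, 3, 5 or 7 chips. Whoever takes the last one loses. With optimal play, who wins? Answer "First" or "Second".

Positions where the player to move wins (W) vs loses (L):
i:   0  1  2  3  4  5  6  7  8  9 10 11 12 13 14 15 16 17 18 19 20 21
     W  L  W  L  W  L  W  L  W  L  W  L  W  L  W  L  W  L  W  L  W  L
Position 21 is L, so the second player wins.

Second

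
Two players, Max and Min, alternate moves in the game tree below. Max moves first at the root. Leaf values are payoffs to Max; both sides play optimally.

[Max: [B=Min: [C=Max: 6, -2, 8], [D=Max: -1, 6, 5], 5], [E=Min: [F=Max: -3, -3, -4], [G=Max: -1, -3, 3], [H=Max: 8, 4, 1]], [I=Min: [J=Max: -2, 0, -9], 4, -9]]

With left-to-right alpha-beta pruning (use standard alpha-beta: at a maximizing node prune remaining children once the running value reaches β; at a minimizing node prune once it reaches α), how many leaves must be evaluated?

13

C [α=-∞,β=+∞]: v=8
D [α=-∞,β=8]: v=6
B [α=-∞,β=+∞]: v=5
F [α=5,β=+∞]: v=-3
E [α=5,β=+∞]: v=-3 after child 1 ≤ α → α-cutoff, skip 2
J [α=5,β=+∞]: v=0
I [α=5,β=+∞]: v=0 after child 1 ≤ α → α-cutoff, skip 2
Root [α=-∞,β=+∞]: v=5
Leaves evaluated: 13 of 21.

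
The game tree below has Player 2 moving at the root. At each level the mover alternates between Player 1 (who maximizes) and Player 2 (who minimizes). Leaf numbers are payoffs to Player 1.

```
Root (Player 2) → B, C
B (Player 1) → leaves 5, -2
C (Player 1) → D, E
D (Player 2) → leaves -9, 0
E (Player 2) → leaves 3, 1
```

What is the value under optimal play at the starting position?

1

B (Player 1): max(5, -2) = 5
D (Player 2): min(-9, 0) = -9
E (Player 2): min(3, 1) = 1
C (Player 1): max(-9, 1) = 1
Root (Player 2): min(5, 1) = 1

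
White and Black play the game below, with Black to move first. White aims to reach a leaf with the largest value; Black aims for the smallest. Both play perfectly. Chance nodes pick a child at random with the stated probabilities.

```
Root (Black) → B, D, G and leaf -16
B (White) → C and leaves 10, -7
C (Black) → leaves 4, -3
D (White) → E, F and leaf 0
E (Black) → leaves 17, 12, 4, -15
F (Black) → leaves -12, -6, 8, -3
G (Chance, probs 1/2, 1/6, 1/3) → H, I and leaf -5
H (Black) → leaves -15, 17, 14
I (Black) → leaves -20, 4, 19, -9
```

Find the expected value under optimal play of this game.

C (Black): min(4, -3) = -3
B (White): max(-3, 10, -7) = 10
E (Black): min(17, 12, 4, -15) = -15
F (Black): min(-12, -6, 8, -3) = -12
D (White): max(-15, -12, 0) = 0
H (Black): min(-15, 17, 14) = -15
I (Black): min(-20, 4, 19, -9) = -20
G (Chance): 1/2·-15 + 1/6·-20 + 1/3·-5 = -12.5
Root (Black): min(10, 0, -12.5, -16) = -16

-16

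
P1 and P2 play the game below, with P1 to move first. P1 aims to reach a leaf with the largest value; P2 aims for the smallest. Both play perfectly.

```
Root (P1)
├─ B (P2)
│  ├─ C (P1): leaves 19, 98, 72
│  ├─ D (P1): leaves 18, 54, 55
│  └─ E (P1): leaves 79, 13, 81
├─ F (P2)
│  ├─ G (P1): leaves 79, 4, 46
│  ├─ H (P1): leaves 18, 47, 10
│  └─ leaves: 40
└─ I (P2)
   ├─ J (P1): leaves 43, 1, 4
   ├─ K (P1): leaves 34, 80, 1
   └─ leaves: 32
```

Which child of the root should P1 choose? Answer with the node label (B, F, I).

C (P1): max(19, 98, 72) = 98
D (P1): max(18, 54, 55) = 55
E (P1): max(79, 13, 81) = 81
B (P2): min(98, 55, 81) = 55
G (P1): max(79, 4, 46) = 79
H (P1): max(18, 47, 10) = 47
F (P2): min(79, 47, 40) = 40
J (P1): max(43, 1, 4) = 43
K (P1): max(34, 80, 1) = 80
I (P2): min(43, 80, 32) = 32
Root (P1): max(55, 40, 32) = 55
P1 picks the child with the highest value: B (value 55).

B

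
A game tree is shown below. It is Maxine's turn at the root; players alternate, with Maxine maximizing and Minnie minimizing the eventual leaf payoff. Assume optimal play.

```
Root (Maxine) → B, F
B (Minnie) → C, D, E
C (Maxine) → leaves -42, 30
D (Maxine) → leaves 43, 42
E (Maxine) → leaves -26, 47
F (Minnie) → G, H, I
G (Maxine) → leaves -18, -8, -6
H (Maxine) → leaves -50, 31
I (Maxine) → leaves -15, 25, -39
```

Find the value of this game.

30

C (Maxine): max(-42, 30) = 30
D (Maxine): max(43, 42) = 43
E (Maxine): max(-26, 47) = 47
B (Minnie): min(30, 43, 47) = 30
G (Maxine): max(-18, -8, -6) = -6
H (Maxine): max(-50, 31) = 31
I (Maxine): max(-15, 25, -39) = 25
F (Minnie): min(-6, 31, 25) = -6
Root (Maxine): max(30, -6) = 30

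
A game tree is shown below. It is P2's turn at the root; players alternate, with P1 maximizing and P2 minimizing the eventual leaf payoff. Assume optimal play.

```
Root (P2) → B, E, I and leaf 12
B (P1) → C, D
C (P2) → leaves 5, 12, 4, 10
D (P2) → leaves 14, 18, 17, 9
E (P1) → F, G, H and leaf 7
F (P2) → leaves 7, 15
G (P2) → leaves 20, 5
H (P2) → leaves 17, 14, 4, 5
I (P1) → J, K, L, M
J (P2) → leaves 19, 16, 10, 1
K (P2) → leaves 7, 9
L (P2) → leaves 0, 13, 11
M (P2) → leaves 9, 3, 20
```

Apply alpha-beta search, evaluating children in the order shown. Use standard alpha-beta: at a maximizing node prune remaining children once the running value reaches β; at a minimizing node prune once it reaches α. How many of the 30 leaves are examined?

23

C [α=-∞,β=+∞]: v=4
D [α=4,β=+∞]: v=9
B [α=-∞,β=+∞]: v=9
F [α=-∞,β=9]: v=7
G [α=7,β=9]: v=5
H [α=7,β=9]: v=4 after child 3 ≤ α → α-cutoff, skip 1
E [α=-∞,β=9]: v=7
J [α=-∞,β=7]: v=1
K [α=1,β=7]: v=7
I [α=-∞,β=7]: v=7 after child 2 ≥ β → β-cutoff, skip 2
Root [α=-∞,β=+∞]: v=7
Leaves evaluated: 23 of 30.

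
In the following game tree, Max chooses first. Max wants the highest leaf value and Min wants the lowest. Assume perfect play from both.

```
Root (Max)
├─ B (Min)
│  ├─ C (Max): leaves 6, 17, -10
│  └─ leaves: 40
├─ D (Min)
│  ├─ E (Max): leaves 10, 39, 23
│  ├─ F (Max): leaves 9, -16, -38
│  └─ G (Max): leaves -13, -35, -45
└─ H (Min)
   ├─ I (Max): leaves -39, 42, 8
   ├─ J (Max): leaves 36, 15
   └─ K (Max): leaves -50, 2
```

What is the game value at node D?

E: max(10, 39, 23) = 39
F: max(9, -16, -38) = 9
G: max(-13, -35, -45) = -13
D: min(39, 9, -13) = -13

-13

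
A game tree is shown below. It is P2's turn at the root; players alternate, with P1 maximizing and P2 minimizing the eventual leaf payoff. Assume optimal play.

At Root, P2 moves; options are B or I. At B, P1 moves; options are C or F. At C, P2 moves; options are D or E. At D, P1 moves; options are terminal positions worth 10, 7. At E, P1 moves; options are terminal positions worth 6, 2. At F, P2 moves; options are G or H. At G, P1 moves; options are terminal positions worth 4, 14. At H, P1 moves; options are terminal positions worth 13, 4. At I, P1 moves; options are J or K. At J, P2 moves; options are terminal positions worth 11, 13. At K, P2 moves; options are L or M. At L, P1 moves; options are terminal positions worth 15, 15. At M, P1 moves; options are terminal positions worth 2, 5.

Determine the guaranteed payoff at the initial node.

11

D (P1): max(10, 7) = 10
E (P1): max(6, 2) = 6
C (P2): min(10, 6) = 6
G (P1): max(4, 14) = 14
H (P1): max(13, 4) = 13
F (P2): min(14, 13) = 13
B (P1): max(6, 13) = 13
J (P2): min(11, 13) = 11
L (P1): max(15, 15) = 15
M (P1): max(2, 5) = 5
K (P2): min(15, 5) = 5
I (P1): max(11, 5) = 11
Root (P2): min(13, 11) = 11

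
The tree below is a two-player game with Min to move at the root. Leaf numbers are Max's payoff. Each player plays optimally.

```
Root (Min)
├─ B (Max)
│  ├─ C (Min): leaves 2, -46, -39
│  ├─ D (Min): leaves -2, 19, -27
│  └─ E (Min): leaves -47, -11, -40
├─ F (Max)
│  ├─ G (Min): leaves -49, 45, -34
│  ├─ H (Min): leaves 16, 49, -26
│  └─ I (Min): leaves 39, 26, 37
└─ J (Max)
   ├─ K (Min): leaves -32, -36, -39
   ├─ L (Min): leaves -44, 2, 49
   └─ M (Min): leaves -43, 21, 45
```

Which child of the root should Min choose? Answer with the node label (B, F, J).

C (Min): min(2, -46, -39) = -46
D (Min): min(-2, 19, -27) = -27
E (Min): min(-47, -11, -40) = -47
B (Max): max(-46, -27, -47) = -27
G (Min): min(-49, 45, -34) = -49
H (Min): min(16, 49, -26) = -26
I (Min): min(39, 26, 37) = 26
F (Max): max(-49, -26, 26) = 26
K (Min): min(-32, -36, -39) = -39
L (Min): min(-44, 2, 49) = -44
M (Min): min(-43, 21, 45) = -43
J (Max): max(-39, -44, -43) = -39
Root (Min): min(-27, 26, -39) = -39
Min picks the child with the lowest value: J (value -39).

J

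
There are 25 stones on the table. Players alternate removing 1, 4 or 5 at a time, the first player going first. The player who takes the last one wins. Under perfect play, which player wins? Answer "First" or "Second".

W/L table (W = player to move can force a win):
i:   0  1  2  3  4  5  6  7  8  9 10 11 12 13 14 15 16 17 18 19 20 21 22 23 24 25
     L  W  L  W  W  W  W  W  L  W  L  W  W  W  W  W  L  W  L  W  W  W  W  W  L  W
Position 25 is W, so the first player wins.

First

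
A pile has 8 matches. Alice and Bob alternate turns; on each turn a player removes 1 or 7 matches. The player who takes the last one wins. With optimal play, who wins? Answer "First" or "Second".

Second

Compute winning (W) and losing (L) positions by backward induction:
i:   0  1  2  3  4  5  6  7  8
     L  W  L  W  L  W  L  W  L
Position 8 is L, so the second player wins.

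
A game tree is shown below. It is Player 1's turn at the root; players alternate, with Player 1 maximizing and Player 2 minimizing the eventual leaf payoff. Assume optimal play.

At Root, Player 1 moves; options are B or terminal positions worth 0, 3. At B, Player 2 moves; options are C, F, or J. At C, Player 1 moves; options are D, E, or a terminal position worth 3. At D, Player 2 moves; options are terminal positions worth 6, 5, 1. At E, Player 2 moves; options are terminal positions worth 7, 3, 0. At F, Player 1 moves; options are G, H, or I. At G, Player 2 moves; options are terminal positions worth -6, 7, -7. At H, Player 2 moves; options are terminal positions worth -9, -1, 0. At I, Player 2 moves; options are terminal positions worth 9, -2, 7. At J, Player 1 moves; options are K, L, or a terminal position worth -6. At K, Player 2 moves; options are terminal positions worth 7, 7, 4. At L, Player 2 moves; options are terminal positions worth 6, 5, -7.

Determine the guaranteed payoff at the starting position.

3

D (Player 2): min(6, 5, 1) = 1
E (Player 2): min(7, 3, 0) = 0
C (Player 1): max(1, 0, 3) = 3
G (Player 2): min(-6, 7, -7) = -7
H (Player 2): min(-9, -1, 0) = -9
I (Player 2): min(9, -2, 7) = -2
F (Player 1): max(-7, -9, -2) = -2
K (Player 2): min(7, 7, 4) = 4
L (Player 2): min(6, 5, -7) = -7
J (Player 1): max(4, -7, -6) = 4
B (Player 2): min(3, -2, 4) = -2
Root (Player 1): max(-2, 0, 3) = 3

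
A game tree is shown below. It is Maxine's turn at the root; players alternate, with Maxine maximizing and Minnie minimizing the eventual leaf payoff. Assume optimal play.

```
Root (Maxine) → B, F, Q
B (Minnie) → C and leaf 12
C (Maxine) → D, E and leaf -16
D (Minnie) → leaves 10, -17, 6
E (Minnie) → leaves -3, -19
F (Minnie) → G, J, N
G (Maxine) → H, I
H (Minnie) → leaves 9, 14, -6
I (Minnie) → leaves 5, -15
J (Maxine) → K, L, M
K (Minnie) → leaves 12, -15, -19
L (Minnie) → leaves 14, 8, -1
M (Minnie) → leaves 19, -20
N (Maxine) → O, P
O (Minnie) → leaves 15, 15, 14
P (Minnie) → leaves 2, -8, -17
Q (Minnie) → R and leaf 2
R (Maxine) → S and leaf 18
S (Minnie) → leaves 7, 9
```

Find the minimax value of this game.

D (Minnie): min(10, -17, 6) = -17
E (Minnie): min(-3, -19) = -19
C (Maxine): max(-17, -19, -16) = -16
B (Minnie): min(-16, 12) = -16
H (Minnie): min(9, 14, -6) = -6
I (Minnie): min(5, -15) = -15
G (Maxine): max(-6, -15) = -6
K (Minnie): min(12, -15, -19) = -19
L (Minnie): min(14, 8, -1) = -1
M (Minnie): min(19, -20) = -20
J (Maxine): max(-19, -1, -20) = -1
O (Minnie): min(15, 15, 14) = 14
P (Minnie): min(2, -8, -17) = -17
N (Maxine): max(14, -17) = 14
F (Minnie): min(-6, -1, 14) = -6
S (Minnie): min(7, 9) = 7
R (Maxine): max(7, 18) = 18
Q (Minnie): min(18, 2) = 2
Root (Maxine): max(-16, -6, 2) = 2

2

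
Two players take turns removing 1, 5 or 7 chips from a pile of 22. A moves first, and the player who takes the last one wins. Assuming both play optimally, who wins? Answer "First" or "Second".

Positions where the player to move wins (W) vs loses (L):
i:   0  1  2  3  4  5  6  7  8  9 10 11 12 13 14 15 16 17 18 19 20 21 22
     L  W  L  W  L  W  L  W  L  W  L  W  L  W  L  W  L  W  L  W  L  W  L
Position 22 is L, so the second player wins.

Second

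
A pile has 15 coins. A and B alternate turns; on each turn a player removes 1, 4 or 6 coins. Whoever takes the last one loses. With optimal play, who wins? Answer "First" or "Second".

W/L table (W = player to move can force a win):
i:   0  1  2  3  4  5  6  7  8  9 10 11 12 13 14 15
     W  L  W  L  W  W  L  W  L  W  W  L  W  L  W  W
Position 15 is W, so the first player wins.

First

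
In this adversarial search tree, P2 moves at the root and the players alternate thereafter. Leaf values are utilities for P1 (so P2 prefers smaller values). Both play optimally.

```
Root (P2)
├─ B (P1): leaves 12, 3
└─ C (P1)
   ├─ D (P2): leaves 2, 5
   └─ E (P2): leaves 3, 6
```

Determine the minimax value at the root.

3

B (P1): max(12, 3) = 12
D (P2): min(2, 5) = 2
E (P2): min(3, 6) = 3
C (P1): max(2, 3) = 3
Root (P2): min(12, 3) = 3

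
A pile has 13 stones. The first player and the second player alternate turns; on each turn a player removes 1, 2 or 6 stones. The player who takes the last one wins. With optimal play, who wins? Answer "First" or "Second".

First

i:   0  1  2  3  4  5  6  7  8  9 10 11 12 13
     L  W  W  L  W  W  W  L  W  W  L  W  W  W
Position 13 is W, so the first player wins.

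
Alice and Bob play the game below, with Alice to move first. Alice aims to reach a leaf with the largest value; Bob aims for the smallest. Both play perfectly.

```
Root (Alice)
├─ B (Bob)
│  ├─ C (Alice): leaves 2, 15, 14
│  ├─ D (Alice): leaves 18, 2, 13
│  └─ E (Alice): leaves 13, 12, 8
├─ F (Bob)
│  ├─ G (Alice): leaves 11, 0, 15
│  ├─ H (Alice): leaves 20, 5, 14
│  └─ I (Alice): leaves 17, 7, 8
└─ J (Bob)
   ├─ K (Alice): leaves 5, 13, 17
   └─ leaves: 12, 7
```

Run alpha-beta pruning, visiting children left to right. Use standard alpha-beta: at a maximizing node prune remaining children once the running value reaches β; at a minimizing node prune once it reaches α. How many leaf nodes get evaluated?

16

C [α=-∞,β=+∞]: v=15
D [α=-∞,β=15]: v=18 after child 1 ≥ β → β-cutoff, skip 2
E [α=-∞,β=15]: v=13
B [α=-∞,β=+∞]: v=13
G [α=13,β=+∞]: v=15
H [α=13,β=15]: v=20 after child 1 ≥ β → β-cutoff, skip 2
I [α=13,β=15]: v=17 after child 1 ≥ β → β-cutoff, skip 2
F [α=13,β=+∞]: v=15
K [α=15,β=+∞]: v=17
J [α=15,β=+∞]: v=12 after child 2 ≤ α → α-cutoff, skip 1
Root [α=-∞,β=+∞]: v=15
Leaves evaluated: 16 of 23.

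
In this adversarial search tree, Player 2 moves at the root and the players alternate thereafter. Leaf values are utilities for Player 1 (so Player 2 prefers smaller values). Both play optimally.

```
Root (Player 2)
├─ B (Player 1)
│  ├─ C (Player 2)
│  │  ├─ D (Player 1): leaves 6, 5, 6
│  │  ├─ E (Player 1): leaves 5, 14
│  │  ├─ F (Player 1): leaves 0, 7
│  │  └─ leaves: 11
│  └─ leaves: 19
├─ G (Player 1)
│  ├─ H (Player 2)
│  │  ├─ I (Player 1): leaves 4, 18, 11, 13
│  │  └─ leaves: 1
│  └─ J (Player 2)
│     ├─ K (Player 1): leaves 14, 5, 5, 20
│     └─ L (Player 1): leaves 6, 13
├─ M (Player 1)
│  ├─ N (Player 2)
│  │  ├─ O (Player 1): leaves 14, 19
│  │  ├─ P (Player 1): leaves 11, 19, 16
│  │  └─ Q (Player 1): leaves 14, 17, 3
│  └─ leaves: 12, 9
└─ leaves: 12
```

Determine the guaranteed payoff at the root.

D (Player 1): max(6, 5, 6) = 6
E (Player 1): max(5, 14) = 14
F (Player 1): max(0, 7) = 7
C (Player 2): min(6, 14, 7, 11) = 6
B (Player 1): max(6, 19) = 19
I (Player 1): max(4, 18, 11, 13) = 18
H (Player 2): min(18, 1) = 1
K (Player 1): max(14, 5, 5, 20) = 20
L (Player 1): max(6, 13) = 13
J (Player 2): min(20, 13) = 13
G (Player 1): max(1, 13) = 13
O (Player 1): max(14, 19) = 19
P (Player 1): max(11, 19, 16) = 19
Q (Player 1): max(14, 17, 3) = 17
N (Player 2): min(19, 19, 17) = 17
M (Player 1): max(17, 12, 9) = 17
Root (Player 2): min(19, 13, 17, 12) = 12

12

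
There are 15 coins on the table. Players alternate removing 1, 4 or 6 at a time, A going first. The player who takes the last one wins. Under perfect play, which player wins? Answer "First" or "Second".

Mark each pile size as W (mover wins) or L (mover loses):
i:   0  1  2  3  4  5  6  7  8  9 10 11 12 13 14 15
     L  W  L  W  W  L  W  L  W  W  L  W  L  W  W  L
Position 15 is L, so the second player wins.

Second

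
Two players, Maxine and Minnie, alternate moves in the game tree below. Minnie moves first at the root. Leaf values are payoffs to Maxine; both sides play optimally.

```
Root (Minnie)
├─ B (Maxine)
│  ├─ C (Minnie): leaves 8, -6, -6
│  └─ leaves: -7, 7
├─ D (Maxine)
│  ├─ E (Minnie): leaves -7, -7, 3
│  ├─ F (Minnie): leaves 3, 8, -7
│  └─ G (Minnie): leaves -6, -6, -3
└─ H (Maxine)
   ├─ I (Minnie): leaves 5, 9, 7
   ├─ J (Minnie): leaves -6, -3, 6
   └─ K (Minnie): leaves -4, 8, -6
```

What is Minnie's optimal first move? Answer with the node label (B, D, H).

C (Minnie): min(8, -6, -6) = -6
B (Maxine): max(-6, -7, 7) = 7
E (Minnie): min(-7, -7, 3) = -7
F (Minnie): min(3, 8, -7) = -7
G (Minnie): min(-6, -6, -3) = -6
D (Maxine): max(-7, -7, -6) = -6
I (Minnie): min(5, 9, 7) = 5
J (Minnie): min(-6, -3, 6) = -6
K (Minnie): min(-4, 8, -6) = -6
H (Maxine): max(5, -6, -6) = 5
Root (Minnie): min(7, -6, 5) = -6
Minnie picks the child with the lowest value: D (value -6).

D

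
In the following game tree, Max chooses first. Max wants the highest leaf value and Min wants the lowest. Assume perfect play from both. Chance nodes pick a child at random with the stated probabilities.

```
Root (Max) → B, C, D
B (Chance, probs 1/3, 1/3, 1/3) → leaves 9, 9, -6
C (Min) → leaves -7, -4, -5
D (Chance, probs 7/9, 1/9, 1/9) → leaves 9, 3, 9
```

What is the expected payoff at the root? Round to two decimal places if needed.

B (Chance): 1/3·9 + 1/3·9 + 1/3·-6 = 4
C (Min): min(-7, -4, -5) = -7
D (Chance): 7/9·9 + 1/9·3 + 1/9·9 = 8.33
Root (Max): max(4, -7, 8.33) = 8.33

8.33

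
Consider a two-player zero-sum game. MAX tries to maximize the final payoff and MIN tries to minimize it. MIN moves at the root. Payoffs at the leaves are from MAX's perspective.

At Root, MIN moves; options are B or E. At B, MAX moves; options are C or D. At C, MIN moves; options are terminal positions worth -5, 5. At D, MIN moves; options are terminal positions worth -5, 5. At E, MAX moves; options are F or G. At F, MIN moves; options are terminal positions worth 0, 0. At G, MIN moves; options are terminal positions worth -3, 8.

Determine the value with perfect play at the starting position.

-5

C (MIN): min(-5, 5) = -5
D (MIN): min(-5, 5) = -5
B (MAX): max(-5, -5) = -5
F (MIN): min(0, 0) = 0
G (MIN): min(-3, 8) = -3
E (MAX): max(0, -3) = 0
Root (MIN): min(-5, 0) = -5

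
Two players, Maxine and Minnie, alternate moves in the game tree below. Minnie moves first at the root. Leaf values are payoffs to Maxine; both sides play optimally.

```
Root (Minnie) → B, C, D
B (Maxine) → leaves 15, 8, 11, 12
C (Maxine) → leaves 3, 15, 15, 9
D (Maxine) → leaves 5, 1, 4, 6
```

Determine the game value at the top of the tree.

B (Maxine): max(15, 8, 11, 12) = 15
C (Maxine): max(3, 15, 15, 9) = 15
D (Maxine): max(5, 1, 4, 6) = 6
Root (Minnie): min(15, 15, 6) = 6

6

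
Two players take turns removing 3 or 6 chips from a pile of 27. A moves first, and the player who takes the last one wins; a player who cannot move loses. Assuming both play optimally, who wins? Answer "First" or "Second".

Positions where the player to move wins (W) vs loses (L):
i:   0  1  2  3  4  5  6  7  8  9 10 11 12 13 14 15 16 17 18 19 20 21 22 23 24 25 26 27
     L  L  L  W  W  W  W  W  W  L  L  L  W  W  W  W  W  W  L  L  L  W  W  W  W  W  W  L
Position 27 is L, so the second player wins.

Second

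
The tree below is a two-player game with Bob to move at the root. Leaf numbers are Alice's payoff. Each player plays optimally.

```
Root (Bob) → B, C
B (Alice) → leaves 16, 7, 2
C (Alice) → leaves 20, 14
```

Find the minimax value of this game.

B (Alice): max(16, 7, 2) = 16
C (Alice): max(20, 14) = 20
Root (Bob): min(16, 20) = 16

16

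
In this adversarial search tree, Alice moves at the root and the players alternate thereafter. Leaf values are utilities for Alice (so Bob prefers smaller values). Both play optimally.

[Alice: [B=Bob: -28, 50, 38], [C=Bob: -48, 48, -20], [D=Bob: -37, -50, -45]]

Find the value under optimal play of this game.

-28

B (Bob): min(-28, 50, 38) = -28
C (Bob): min(-48, 48, -20) = -48
D (Bob): min(-37, -50, -45) = -50
Root (Alice): max(-28, -48, -50) = -28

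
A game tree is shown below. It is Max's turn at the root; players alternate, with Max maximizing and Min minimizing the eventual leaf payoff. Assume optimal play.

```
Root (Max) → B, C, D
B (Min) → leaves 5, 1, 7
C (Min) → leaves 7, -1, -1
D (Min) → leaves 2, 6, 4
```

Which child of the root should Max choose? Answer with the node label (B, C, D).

D

B (Min): min(5, 1, 7) = 1
C (Min): min(7, -1, -1) = -1
D (Min): min(2, 6, 4) = 2
Root (Max): max(1, -1, 2) = 2
Max picks the child with the highest value: D (value 2).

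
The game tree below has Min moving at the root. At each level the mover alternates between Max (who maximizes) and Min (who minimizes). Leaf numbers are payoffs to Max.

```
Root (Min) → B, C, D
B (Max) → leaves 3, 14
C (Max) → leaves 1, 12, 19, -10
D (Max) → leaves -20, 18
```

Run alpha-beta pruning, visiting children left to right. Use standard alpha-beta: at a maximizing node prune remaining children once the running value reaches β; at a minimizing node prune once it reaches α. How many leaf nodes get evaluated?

7

B [α=-∞,β=+∞]: v=14
C [α=-∞,β=14]: v=19 after child 3 ≥ β → β-cutoff, skip 1
D [α=-∞,β=14]: v=18
Root [α=-∞,β=+∞]: v=14
Leaves evaluated: 7 of 8.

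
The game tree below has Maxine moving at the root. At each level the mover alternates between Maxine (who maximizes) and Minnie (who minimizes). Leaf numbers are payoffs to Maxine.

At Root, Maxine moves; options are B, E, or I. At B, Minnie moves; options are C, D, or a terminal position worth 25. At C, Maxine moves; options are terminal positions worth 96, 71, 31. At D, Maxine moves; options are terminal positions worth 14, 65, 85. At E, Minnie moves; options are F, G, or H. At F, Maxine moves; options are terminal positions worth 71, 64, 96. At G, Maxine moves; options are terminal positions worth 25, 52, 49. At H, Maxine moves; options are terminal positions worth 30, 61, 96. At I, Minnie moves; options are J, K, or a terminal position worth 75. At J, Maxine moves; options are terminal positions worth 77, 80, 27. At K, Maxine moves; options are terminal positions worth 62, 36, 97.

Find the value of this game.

C (Maxine): max(96, 71, 31) = 96
D (Maxine): max(14, 65, 85) = 85
B (Minnie): min(96, 85, 25) = 25
F (Maxine): max(71, 64, 96) = 96
G (Maxine): max(25, 52, 49) = 52
H (Maxine): max(30, 61, 96) = 96
E (Minnie): min(96, 52, 96) = 52
J (Maxine): max(77, 80, 27) = 80
K (Maxine): max(62, 36, 97) = 97
I (Minnie): min(80, 97, 75) = 75
Root (Maxine): max(25, 52, 75) = 75

75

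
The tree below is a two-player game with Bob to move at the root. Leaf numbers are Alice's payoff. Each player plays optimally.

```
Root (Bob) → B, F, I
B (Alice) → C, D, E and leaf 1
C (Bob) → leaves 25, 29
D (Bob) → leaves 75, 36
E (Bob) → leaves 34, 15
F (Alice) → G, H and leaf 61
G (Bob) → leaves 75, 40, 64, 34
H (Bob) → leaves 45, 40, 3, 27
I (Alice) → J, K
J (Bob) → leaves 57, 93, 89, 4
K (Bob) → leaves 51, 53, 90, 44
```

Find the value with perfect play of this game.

36

C (Bob): min(25, 29) = 25
D (Bob): min(75, 36) = 36
E (Bob): min(34, 15) = 15
B (Alice): max(25, 36, 15, 1) = 36
G (Bob): min(75, 40, 64, 34) = 34
H (Bob): min(45, 40, 3, 27) = 3
F (Alice): max(34, 3, 61) = 61
J (Bob): min(57, 93, 89, 4) = 4
K (Bob): min(51, 53, 90, 44) = 44
I (Alice): max(4, 44) = 44
Root (Bob): min(36, 61, 44) = 36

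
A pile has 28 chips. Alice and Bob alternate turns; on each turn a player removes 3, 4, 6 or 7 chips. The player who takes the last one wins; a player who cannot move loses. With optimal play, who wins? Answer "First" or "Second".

i:   0  1  2  3  4  5  6  7  8  9 10 11 12 13 14 15 16 17 18 19 20 21 22 23 24 25 26 27 28
     L  L  L  W  W  W  W  W  W  W  L  L  L  W  W  W  W  W  W  W  L  L  L  W  W  W  W  W  W
Position 28 is W, so the first player wins.

First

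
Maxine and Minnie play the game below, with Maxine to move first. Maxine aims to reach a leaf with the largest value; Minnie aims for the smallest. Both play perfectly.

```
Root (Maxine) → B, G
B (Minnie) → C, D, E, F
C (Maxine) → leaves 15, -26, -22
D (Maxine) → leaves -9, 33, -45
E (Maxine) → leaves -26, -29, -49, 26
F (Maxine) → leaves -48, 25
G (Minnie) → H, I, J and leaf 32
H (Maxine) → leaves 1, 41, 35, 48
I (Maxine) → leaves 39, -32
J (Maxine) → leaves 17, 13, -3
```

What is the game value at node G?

H: max(1, 41, 35, 48) = 48
I: max(39, -32) = 39
J: max(17, 13, -3) = 17
G: min(48, 39, 17, 32) = 17

17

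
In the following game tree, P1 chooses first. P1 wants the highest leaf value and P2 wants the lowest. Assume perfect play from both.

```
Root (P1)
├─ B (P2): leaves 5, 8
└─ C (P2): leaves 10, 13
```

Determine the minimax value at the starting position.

10

B (P2): min(5, 8) = 5
C (P2): min(10, 13) = 10
Root (P1): max(5, 10) = 10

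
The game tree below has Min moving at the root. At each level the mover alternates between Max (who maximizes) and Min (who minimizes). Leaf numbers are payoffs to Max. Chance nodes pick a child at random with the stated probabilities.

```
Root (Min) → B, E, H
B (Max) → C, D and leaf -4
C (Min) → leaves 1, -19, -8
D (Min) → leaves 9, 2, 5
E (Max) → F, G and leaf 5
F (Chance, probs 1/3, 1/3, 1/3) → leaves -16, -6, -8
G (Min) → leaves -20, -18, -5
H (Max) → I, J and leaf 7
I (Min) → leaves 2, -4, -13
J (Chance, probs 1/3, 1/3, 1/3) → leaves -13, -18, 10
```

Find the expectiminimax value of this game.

2

C (Min): min(1, -19, -8) = -19
D (Min): min(9, 2, 5) = 2
B (Max): max(-19, 2, -4) = 2
F (Chance): 1/3·-16 + 1/3·-6 + 1/3·-8 = -10
G (Min): min(-20, -18, -5) = -20
E (Max): max(-10, -20, 5) = 5
I (Min): min(2, -4, -13) = -13
J (Chance): 1/3·-13 + 1/3·-18 + 1/3·10 = -7
H (Max): max(-13, -7, 7) = 7
Root (Min): min(2, 5, 7) = 2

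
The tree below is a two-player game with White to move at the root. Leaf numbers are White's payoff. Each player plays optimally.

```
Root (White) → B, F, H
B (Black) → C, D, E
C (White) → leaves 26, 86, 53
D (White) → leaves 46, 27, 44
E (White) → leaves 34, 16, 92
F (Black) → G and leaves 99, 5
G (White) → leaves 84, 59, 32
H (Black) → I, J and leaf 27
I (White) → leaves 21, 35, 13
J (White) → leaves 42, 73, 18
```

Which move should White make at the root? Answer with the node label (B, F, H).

C (White): max(26, 86, 53) = 86
D (White): max(46, 27, 44) = 46
E (White): max(34, 16, 92) = 92
B (Black): min(86, 46, 92) = 46
G (White): max(84, 59, 32) = 84
F (Black): min(84, 99, 5) = 5
I (White): max(21, 35, 13) = 35
J (White): max(42, 73, 18) = 73
H (Black): min(35, 73, 27) = 27
Root (White): max(46, 5, 27) = 46
White picks the child with the highest value: B (value 46).

B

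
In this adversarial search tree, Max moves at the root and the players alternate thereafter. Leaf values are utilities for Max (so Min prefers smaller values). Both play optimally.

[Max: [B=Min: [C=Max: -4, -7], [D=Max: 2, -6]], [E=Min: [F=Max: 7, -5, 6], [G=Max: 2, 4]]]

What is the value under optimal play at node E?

F: max(7, -5, 6) = 7
G: max(2, 4) = 4
E: min(7, 4) = 4

4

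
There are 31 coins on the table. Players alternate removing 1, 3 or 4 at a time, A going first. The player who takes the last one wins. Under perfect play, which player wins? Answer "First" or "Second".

First

W/L table (W = player to move can force a win):
i:   0  1  2  3  4  5  6  7  8  9 10 11 12 13 14 15 16 17 18 19 20 21 22 23 24 25 26 27 28 29 30 31
     L  W  L  W  W  W  W  L  W  L  W  W  W  W  L  W  L  W  W  W  W  L  W  L  W  W  W  W  L  W  L  W
Position 31 is W, so the first player wins.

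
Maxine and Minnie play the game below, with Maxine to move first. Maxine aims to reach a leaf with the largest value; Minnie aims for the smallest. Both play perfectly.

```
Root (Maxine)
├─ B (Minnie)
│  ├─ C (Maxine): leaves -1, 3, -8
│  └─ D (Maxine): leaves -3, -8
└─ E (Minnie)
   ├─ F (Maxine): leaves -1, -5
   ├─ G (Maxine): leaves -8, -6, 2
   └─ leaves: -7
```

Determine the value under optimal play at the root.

-3

C (Maxine): max(-1, 3, -8) = 3
D (Maxine): max(-3, -8) = -3
B (Minnie): min(3, -3) = -3
F (Maxine): max(-1, -5) = -1
G (Maxine): max(-8, -6, 2) = 2
E (Minnie): min(-1, 2, -7) = -7
Root (Maxine): max(-3, -7) = -3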